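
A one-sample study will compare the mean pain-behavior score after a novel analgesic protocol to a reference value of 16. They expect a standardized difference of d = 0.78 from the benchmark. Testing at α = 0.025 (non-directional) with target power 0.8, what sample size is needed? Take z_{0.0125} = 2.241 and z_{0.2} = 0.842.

n = 16

For a one-sample test: n = ((z_{α/2} + z_β) / d)².
z_{α/2} + z_β = 2.241 + 0.842 = 3.083.
n = (3.083 / 0.78)² = 3.953² = 15.62.
Round up.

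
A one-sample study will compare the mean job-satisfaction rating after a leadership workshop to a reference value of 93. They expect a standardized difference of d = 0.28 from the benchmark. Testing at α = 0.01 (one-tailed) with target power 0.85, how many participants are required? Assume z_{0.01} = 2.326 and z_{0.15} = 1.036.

For a one-sample test: n = ((z_{α} + z_β) / d)².
z_{α} + z_β = 2.326 + 1.036 = 3.362.
n = (3.362 / 0.28)² = 12.007² = 144.17.
Round up.

n = 145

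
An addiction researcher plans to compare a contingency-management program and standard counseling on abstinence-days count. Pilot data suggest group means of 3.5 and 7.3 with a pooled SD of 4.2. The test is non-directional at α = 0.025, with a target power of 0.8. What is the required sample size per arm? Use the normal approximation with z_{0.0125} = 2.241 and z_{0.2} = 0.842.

Cohen's d = |M₁ − M₂| / SD_pooled = |3.5 − 7.3| / 4.2 = 3.8 / 4.2 = 0.905.
For two independent groups with equal n: n = 2·((z_{α/2} + z_β) / d)².
z_{α/2} + z_β = 2.241 + 0.842 = 3.083.
n = 2 × (3.083 / 0.905)² = 2 × 3.407² = 2 × 11.61 = 23.2.
Round up to the next whole participant.

n = 24 per group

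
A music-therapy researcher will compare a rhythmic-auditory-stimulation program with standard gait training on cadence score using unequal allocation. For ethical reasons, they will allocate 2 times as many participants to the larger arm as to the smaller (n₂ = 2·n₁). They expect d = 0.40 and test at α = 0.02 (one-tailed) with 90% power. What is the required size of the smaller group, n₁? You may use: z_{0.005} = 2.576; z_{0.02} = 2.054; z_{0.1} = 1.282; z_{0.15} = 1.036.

With allocation ratio k = n₂/n₁ = 2, Var(x̄₁−x̄₂) = σ²(1/n₁ + 1/(k·n₁)) = σ²·(k+1)/(k·n₁).
So n₁ = (1 + 1/k)·((z_{α} + z_β)/d)² = 1.500 × (3.336/0.40)².
n₁ = 1.500 × 69.56 = 104.3.
Round up: n₁ = 105, giving n₂ = 2 × 105 = 210.

n₁ = 105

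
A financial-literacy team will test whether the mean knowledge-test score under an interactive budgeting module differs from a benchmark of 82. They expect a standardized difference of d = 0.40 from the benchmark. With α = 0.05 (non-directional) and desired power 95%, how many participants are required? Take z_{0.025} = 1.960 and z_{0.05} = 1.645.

n = 82

For a one-sample test: n = ((z_{α/2} + z_β) / d)².
z_{α/2} + z_β = 1.960 + 1.645 = 3.605.
n = (3.605 / 0.40)² = 9.012² = 81.23.
Round up.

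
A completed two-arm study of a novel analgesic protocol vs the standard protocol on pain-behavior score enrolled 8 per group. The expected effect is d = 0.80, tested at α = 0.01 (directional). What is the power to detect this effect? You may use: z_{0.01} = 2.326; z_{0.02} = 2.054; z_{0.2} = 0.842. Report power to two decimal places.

For two equal groups, power = Φ(d·√(n/2) − z_{α}).
d·√(n/2) = 0.80 × √(8/2) = 0.80 × 2.000 = 1.600.
z_β = 1.600 − 2.326 = -0.726.
Power = Φ(-0.726) = 0.234.

power ≈ 0.23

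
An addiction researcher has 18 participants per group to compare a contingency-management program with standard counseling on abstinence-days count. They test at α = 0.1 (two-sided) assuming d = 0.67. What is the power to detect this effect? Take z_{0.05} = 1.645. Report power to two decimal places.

For two equal groups, power = Φ(d·√(n/2) − z_{α/2}).
d·√(n/2) = 0.67 × √(18/2) = 0.67 × 3.000 = 2.010.
z_β = 2.010 − 1.645 = 0.365.
Power = Φ(0.365) = 0.642.

power ≈ 0.64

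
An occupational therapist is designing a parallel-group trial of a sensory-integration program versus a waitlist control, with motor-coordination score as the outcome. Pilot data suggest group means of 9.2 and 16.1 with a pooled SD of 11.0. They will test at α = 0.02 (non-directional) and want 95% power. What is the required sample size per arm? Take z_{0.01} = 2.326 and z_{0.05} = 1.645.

n = 81 per group

Cohen's d = |M₁ − M₂| / SD_pooled = |9.2 − 16.1| / 11.0 = 6.9 / 11.0 = 0.627.
For two independent groups with equal n: n = 2·((z_{α/2} + z_β) / d)².
z_{α/2} + z_β = 2.326 + 1.645 = 3.971.
n = 2 × (3.971 / 0.627)² = 2 × 6.333² = 2 × 40.11 = 80.2.
Round up to the next whole participant.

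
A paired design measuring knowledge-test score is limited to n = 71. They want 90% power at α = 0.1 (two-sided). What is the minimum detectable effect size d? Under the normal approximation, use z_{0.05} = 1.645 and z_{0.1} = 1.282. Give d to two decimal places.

For a single sample (or paired design) of n = 71: d_min = (z_{α/2} + z_β)/√n.
z-sum = 1.645 + 1.282 = 2.927.
d_min = 2.927 / √71 = 2.927 / 8.426 = 0.347.

d_min ≈ 0.35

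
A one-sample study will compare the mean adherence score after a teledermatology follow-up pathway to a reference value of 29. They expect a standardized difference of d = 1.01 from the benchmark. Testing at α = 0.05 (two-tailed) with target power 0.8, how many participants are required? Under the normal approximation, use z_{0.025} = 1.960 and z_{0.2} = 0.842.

For a one-sample test: n = ((z_{α/2} + z_β) / d)².
z_{α/2} + z_β = 1.960 + 0.842 = 2.802.
n = (2.802 / 1.01)² = 2.774² = 7.70.
Round up.

n = 8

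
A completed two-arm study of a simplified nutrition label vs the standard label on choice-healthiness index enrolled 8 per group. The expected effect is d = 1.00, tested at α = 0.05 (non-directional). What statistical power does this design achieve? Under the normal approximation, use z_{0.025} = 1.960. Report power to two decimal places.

For two equal groups, power = Φ(d·√(n/2) − z_{α/2}).
d·√(n/2) = 1.00 × √(8/2) = 1.00 × 2.000 = 2.000.
z_β = 2.000 − 1.960 = 0.040.
Power = Φ(0.040) = 0.516.

power ≈ 0.52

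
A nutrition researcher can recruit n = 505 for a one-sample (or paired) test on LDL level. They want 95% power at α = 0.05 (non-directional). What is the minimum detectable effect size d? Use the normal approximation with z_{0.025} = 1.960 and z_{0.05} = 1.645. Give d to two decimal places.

For a single sample (or paired design) of n = 505: d_min = (z_{α/2} + z_β)/√n.
z-sum = 1.960 + 1.645 = 3.605.
d_min = 3.605 / √505 = 3.605 / 22.472 = 0.160.

d_min ≈ 0.16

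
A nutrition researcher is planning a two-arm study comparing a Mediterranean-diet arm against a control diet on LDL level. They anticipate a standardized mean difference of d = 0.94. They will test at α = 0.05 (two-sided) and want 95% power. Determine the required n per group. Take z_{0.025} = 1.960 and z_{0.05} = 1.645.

n = 30 per group

For two independent groups with equal n: n = 2·((z_{α/2} + z_β) / d)².
z_{α/2} + z_β = 1.960 + 1.645 = 3.605.
n = 2 × (3.605 / 0.94)² = 2 × 3.835² = 2 × 14.71 = 29.4.
Round up to the next whole participant.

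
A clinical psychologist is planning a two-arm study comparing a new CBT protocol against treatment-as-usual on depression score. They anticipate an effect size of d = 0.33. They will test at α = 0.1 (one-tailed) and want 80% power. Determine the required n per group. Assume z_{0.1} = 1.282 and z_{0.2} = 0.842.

For two independent groups with equal n: n = 2·((z_{α} + z_β) / d)².
z_{α} + z_β = 1.282 + 0.842 = 2.124.
n = 2 × (2.124 / 0.33)² = 2 × 6.436² = 2 × 41.43 = 82.9.
Round up to the next whole participant.

n = 83 per group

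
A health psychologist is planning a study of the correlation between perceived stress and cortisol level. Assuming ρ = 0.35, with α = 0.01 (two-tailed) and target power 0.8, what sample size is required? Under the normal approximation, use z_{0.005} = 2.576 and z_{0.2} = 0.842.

n = 91

Fisher's z: C = ½·ln((1+r)/(1−r)) = ½·ln(2.0769) = 0.3654.
n = ((z_{α/2} + z_β)/C)² + 3.
(2.576 + 0.842) / 0.3654 = 3.418 / 0.3654 = 9.354.
n = 9.354² + 3 = 87.50 + 3 = 90.5.
Round up.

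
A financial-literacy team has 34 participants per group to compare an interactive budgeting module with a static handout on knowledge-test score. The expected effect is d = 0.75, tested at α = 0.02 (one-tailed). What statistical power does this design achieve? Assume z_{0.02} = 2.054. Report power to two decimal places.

power ≈ 0.85

For two equal groups, power = Φ(d·√(n/2) − z_{α}).
d·√(n/2) = 0.75 × √(34/2) = 0.75 × 4.123 = 3.092.
z_β = 3.092 − 2.054 = 1.038.
Power = Φ(1.038) = 0.850.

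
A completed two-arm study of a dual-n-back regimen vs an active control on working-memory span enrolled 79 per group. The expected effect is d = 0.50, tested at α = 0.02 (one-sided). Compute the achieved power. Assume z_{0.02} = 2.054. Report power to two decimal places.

For two equal groups, power = Φ(d·√(n/2) − z_{α}).
d·√(n/2) = 0.50 × √(79/2) = 0.50 × 6.285 = 3.142.
z_β = 3.142 − 2.054 = 1.088.
Power = Φ(1.088) = 0.862.

power ≈ 0.86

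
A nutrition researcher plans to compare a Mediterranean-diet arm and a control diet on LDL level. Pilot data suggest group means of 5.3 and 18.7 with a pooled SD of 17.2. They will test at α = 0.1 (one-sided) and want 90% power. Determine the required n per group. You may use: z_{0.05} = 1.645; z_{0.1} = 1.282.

Cohen's d = |M₁ − M₂| / SD_pooled = |5.3 − 18.7| / 17.2 = 13.4 / 17.2 = 0.779.
For two independent groups with equal n: n = 2·((z_{α} + z_β) / d)².
z_{α} + z_β = 1.282 + 1.282 = 2.564.
n = 2 × (2.564 / 0.779)² = 2 × 3.291² = 2 × 10.83 = 21.7.
Round up to the next whole participant.

n = 22 per group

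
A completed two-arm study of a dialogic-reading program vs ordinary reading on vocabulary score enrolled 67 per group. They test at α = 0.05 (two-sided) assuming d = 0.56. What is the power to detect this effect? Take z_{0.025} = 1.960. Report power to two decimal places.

power ≈ 0.90

For two equal groups, power = Φ(d·√(n/2) − z_{α/2}).
d·√(n/2) = 0.56 × √(67/2) = 0.56 × 5.788 = 3.241.
z_β = 3.241 − 1.960 = 1.281.
Power = Φ(1.281) = 0.900.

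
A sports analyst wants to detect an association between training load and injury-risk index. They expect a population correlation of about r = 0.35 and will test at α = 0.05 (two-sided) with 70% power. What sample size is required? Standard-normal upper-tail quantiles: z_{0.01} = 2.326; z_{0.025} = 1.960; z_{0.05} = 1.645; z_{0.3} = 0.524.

Fisher's z: C = ½·ln((1+r)/(1−r)) = ½·ln(2.0769) = 0.3654.
n = ((z_{α/2} + z_β)/C)² + 3.
(1.960 + 0.524) / 0.3654 = 2.484 / 0.3654 = 6.798.
n = 6.798² + 3 = 46.21 + 3 = 49.2.
Round up.

n = 50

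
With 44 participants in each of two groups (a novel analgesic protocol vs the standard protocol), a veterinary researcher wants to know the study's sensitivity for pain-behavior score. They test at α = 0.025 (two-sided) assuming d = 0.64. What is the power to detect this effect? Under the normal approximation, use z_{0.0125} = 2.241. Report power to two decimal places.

For two equal groups, power = Φ(d·√(n/2) − z_{α/2}).
d·√(n/2) = 0.64 × √(44/2) = 0.64 × 4.690 = 3.002.
z_β = 3.002 − 2.241 = 0.761.
Power = Φ(0.761) = 0.777.

power ≈ 0.78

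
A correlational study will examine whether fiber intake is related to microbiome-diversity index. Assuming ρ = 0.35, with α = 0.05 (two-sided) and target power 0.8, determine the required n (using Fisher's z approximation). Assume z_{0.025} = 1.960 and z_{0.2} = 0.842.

n = 62

Fisher's z: C = ½·ln((1+r)/(1−r)) = ½·ln(2.0769) = 0.3654.
n = ((z_{α/2} + z_β)/C)² + 3.
(1.960 + 0.842) / 0.3654 = 2.802 / 0.3654 = 7.668.
n = 7.668² + 3 = 58.80 + 3 = 61.8.
Round up.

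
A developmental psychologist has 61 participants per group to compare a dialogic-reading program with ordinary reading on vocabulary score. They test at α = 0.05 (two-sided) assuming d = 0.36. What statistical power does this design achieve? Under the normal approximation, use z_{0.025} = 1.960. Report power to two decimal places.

For two equal groups, power = Φ(d·√(n/2) − z_{α/2}).
d·√(n/2) = 0.36 × √(61/2) = 0.36 × 5.523 = 1.988.
z_β = 1.988 − 1.960 = 0.028.
Power = Φ(0.028) = 0.511.

power ≈ 0.51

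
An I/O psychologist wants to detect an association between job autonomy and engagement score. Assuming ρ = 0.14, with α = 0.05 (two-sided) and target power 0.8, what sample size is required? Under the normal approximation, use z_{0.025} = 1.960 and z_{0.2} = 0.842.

Fisher's z: C = ½·ln((1+r)/(1−r)) = ½·ln(1.3256) = 0.1409.
n = ((z_{α/2} + z_β)/C)² + 3.
(1.960 + 0.842) / 0.1409 = 2.802 / 0.1409 = 19.886.
n = 19.886² + 3 = 395.47 + 3 = 398.5.
Round up.

n = 399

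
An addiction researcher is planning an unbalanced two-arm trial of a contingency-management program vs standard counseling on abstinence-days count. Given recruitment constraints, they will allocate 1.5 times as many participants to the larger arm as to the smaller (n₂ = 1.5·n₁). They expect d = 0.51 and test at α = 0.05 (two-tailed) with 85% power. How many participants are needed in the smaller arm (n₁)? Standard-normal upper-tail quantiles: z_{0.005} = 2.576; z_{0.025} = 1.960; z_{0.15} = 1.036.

n₁ = 58

With allocation ratio k = n₂/n₁ = 1.5, Var(x̄₁−x̄₂) = σ²(1/n₁ + 1/(k·n₁)) = σ²·(k+1)/(k·n₁).
So n₁ = (1 + 1/k)·((z_{α/2} + z_β)/d)² = 1.667 × (2.996/0.51)².
n₁ = 1.667 × 34.51 = 57.5.
Round up: n₁ = 58, giving n₂ = 1.5 × 58 = 87.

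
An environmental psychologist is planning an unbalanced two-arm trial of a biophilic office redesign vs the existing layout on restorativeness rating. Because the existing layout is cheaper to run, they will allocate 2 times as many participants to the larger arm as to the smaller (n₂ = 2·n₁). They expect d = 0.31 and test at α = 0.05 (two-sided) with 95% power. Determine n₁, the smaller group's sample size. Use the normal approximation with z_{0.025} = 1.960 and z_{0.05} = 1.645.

n₁ = 203

With allocation ratio k = n₂/n₁ = 2, Var(x̄₁−x̄₂) = σ²(1/n₁ + 1/(k·n₁)) = σ²·(k+1)/(k·n₁).
So n₁ = (1 + 1/k)·((z_{α/2} + z_β)/d)² = 1.500 × (3.605/0.31)².
n₁ = 1.500 × 135.23 = 202.9.
Round up: n₁ = 203, giving n₂ = 2 × 203 = 406.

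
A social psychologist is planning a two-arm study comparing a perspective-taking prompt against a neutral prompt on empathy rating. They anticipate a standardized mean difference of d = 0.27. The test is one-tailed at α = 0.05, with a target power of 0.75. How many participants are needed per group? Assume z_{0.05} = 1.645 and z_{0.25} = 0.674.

n = 148 per group

For two independent groups with equal n: n = 2·((z_{α} + z_β) / d)².
z_{α} + z_β = 1.645 + 0.674 = 2.319.
n = 2 × (2.319 / 0.27)² = 2 × 8.589² = 2 × 73.77 = 147.5.
Round up to the next whole participant.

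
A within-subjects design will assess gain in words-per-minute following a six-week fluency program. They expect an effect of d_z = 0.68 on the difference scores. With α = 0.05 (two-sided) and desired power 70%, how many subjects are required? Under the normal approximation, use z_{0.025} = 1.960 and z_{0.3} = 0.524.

For a paired (one-sample on differences) test: n = ((z_{α/2} + z_β) / d)².
z_{α/2} + z_β = 1.960 + 0.524 = 2.484.
n = (2.484 / 0.68)² = 3.653² = 13.34.
Round up.

n = 14 pairs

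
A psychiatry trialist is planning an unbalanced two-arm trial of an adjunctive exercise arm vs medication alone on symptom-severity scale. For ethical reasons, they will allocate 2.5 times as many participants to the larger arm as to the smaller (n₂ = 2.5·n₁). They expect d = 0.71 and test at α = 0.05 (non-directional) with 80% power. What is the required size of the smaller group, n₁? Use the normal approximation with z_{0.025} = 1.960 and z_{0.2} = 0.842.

With allocation ratio k = n₂/n₁ = 2.5, Var(x̄₁−x̄₂) = σ²(1/n₁ + 1/(k·n₁)) = σ²·(k+1)/(k·n₁).
So n₁ = (1 + 1/k)·((z_{α/2} + z_β)/d)² = 1.400 × (2.802/0.71)².
n₁ = 1.400 × 15.57 = 21.8.
Round up: n₁ = 22, giving n₂ = 2.5 × 22 = 55.

n₁ = 22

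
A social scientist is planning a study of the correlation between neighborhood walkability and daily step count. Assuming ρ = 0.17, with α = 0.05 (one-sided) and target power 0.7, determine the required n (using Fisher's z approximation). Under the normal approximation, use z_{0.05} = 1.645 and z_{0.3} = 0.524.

n = 163

Fisher's z: C = ½·ln((1+r)/(1−r)) = ½·ln(1.4096) = 0.1717.
n = ((z_{α} + z_β)/C)² + 3.
(1.645 + 0.524) / 0.1717 = 2.169 / 0.1717 = 12.632.
n = 12.632² + 3 = 159.58 + 3 = 162.6.
Round up.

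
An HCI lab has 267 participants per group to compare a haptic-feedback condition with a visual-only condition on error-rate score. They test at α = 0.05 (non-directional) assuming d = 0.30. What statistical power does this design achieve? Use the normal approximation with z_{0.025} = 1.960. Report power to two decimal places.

For two equal groups, power = Φ(d·√(n/2) − z_{α/2}).
d·√(n/2) = 0.30 × √(267/2) = 0.30 × 11.554 = 3.466.
z_β = 3.466 − 1.960 = 1.506.
Power = Φ(1.506) = 0.934.

power ≈ 0.93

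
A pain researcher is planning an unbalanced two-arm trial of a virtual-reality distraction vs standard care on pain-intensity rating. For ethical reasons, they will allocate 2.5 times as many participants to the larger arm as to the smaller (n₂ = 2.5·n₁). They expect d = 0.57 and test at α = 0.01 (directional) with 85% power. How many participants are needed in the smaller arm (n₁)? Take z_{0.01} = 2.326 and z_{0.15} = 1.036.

n₁ = 49

With allocation ratio k = n₂/n₁ = 2.5, Var(x̄₁−x̄₂) = σ²(1/n₁ + 1/(k·n₁)) = σ²·(k+1)/(k·n₁).
So n₁ = (1 + 1/k)·((z_{α} + z_β)/d)² = 1.400 × (3.362/0.57)².
n₁ = 1.400 × 34.79 = 48.7.
Round up: n₁ = 49, giving n₂ = ⌈2.5 × 49⌉ = ⌈122.5⌉ = 123.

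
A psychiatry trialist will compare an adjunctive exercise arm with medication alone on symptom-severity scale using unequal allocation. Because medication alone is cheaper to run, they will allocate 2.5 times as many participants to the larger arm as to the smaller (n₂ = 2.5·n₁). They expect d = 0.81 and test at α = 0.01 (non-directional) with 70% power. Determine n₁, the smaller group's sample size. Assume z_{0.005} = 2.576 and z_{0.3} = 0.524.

With allocation ratio k = n₂/n₁ = 2.5, Var(x̄₁−x̄₂) = σ²(1/n₁ + 1/(k·n₁)) = σ²·(k+1)/(k·n₁).
So n₁ = (1 + 1/k)·((z_{α/2} + z_β)/d)² = 1.400 × (3.100/0.81)².
n₁ = 1.400 × 14.65 = 20.5.
Round up: n₁ = 21, giving n₂ = ⌈2.5 × 21⌉ = ⌈52.5⌉ = 53.

n₁ = 21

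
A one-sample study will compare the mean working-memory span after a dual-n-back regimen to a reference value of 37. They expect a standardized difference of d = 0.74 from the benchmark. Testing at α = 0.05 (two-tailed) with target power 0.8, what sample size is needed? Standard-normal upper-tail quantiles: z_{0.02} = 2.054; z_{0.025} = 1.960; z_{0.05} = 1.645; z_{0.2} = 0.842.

For a one-sample test: n = ((z_{α/2} + z_β) / d)².
z_{α/2} + z_β = 1.960 + 0.842 = 2.802.
n = (2.802 / 0.74)² = 3.786² = 14.34.
Round up.

n = 15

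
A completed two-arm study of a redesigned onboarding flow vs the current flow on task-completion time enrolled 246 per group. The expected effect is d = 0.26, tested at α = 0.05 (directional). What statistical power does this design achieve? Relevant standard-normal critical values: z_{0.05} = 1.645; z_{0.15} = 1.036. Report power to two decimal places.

power ≈ 0.89

For two equal groups, power = Φ(d·√(n/2) − z_{α}).
d·√(n/2) = 0.26 × √(246/2) = 0.26 × 11.091 = 2.884.
z_β = 2.884 − 1.645 = 1.239.
Power = Φ(1.239) = 0.892.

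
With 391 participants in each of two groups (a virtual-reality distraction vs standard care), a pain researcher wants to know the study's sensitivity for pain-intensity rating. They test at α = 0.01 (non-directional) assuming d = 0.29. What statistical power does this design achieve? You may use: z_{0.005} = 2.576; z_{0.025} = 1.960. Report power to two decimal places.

For two equal groups, power = Φ(d·√(n/2) − z_{α/2}).
d·√(n/2) = 0.29 × √(391/2) = 0.29 × 13.982 = 4.055.
z_β = 4.055 − 2.576 = 1.479.
Power = Φ(1.479) = 0.930.

power ≈ 0.93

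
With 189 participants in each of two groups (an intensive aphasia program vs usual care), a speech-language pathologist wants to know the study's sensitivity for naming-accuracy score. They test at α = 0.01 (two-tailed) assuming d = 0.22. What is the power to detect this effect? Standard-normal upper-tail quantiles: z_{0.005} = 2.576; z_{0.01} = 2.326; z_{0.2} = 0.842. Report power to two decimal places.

power ≈ 0.33

For two equal groups, power = Φ(d·√(n/2) − z_{α/2}).
d·√(n/2) = 0.22 × √(189/2) = 0.22 × 9.721 = 2.139.
z_β = 2.139 − 2.576 = -0.437.
Power = Φ(-0.437) = 0.331.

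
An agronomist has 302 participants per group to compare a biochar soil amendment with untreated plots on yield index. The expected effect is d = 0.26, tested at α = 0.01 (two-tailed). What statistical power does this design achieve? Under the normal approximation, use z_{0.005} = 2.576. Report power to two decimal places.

For two equal groups, power = Φ(d·√(n/2) − z_{α/2}).
d·√(n/2) = 0.26 × √(302/2) = 0.26 × 12.288 = 3.195.
z_β = 3.195 − 2.576 = 0.619.
Power = Φ(0.619) = 0.732.

power ≈ 0.73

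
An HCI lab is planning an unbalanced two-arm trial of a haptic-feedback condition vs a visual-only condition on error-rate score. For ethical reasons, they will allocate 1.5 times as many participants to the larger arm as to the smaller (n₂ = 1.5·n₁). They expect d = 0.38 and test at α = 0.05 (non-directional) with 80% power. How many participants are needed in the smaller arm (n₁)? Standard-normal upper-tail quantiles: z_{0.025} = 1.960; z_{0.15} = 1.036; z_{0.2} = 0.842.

With allocation ratio k = n₂/n₁ = 1.5, Var(x̄₁−x̄₂) = σ²(1/n₁ + 1/(k·n₁)) = σ²·(k+1)/(k·n₁).
So n₁ = (1 + 1/k)·((z_{α/2} + z_β)/d)² = 1.667 × (2.802/0.38)².
n₁ = 1.667 × 54.37 = 90.6.
Round up: n₁ = 91, giving n₂ = ⌈1.5 × 91⌉ = ⌈136.5⌉ = 137.

n₁ = 91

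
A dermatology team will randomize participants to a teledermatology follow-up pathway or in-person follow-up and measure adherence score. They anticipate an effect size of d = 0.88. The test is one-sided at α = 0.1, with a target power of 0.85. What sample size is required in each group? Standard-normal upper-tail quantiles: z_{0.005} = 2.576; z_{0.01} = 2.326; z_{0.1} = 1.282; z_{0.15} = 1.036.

For two independent groups with equal n: n = 2·((z_{α} + z_β) / d)².
z_{α} + z_β = 1.282 + 1.036 = 2.318.
n = 2 × (2.318 / 0.88)² = 2 × 2.634² = 2 × 6.94 = 13.9.
Round up to the next whole participant.

n = 14 per group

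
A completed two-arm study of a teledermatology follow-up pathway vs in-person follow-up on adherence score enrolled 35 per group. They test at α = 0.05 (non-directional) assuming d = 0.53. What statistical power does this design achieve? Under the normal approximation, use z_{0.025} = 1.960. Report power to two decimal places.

For two equal groups, power = Φ(d·√(n/2) − z_{α/2}).
d·√(n/2) = 0.53 × √(35/2) = 0.53 × 4.183 = 2.217.
z_β = 2.217 − 1.960 = 0.257.
Power = Φ(0.257) = 0.601.

power ≈ 0.60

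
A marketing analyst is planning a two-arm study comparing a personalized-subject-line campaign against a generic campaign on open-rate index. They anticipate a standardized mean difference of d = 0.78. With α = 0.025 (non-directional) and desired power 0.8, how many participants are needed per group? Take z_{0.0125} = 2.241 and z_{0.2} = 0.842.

n = 32 per group

For two independent groups with equal n: n = 2·((z_{α/2} + z_β) / d)².
z_{α/2} + z_β = 2.241 + 0.842 = 3.083.
n = 2 × (3.083 / 0.78)² = 2 × 3.953² = 2 × 15.62 = 31.2.
Round up to the next whole participant.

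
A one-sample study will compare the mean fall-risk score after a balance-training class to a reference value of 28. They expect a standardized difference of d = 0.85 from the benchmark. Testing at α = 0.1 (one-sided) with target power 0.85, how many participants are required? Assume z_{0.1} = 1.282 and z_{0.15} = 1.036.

For a one-sample test: n = ((z_{α} + z_β) / d)².
z_{α} + z_β = 1.282 + 1.036 = 2.318.
n = (2.318 / 0.85)² = 2.727² = 7.44.
Round up.

n = 8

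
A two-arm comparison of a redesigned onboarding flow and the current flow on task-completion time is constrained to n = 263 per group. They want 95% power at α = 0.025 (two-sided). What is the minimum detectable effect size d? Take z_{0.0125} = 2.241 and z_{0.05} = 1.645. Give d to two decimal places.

For two independent groups of n = 263 each: d_min = (z_{α/2} + z_β)·√(2/n).
z-sum = 2.241 + 1.645 = 3.886.
d_min = 3.886 × √(2/263) = 3.886 × 0.0872 = 0.339.

d_min ≈ 0.34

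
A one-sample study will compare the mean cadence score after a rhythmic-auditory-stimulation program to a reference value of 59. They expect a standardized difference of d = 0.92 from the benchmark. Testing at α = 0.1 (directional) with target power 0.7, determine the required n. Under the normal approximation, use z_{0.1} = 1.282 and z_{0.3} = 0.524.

For a one-sample test: n = ((z_{α} + z_β) / d)².
z_{α} + z_β = 1.282 + 0.524 = 1.806.
n = (1.806 / 0.92)² = 1.963² = 3.85.
Round up.

n = 4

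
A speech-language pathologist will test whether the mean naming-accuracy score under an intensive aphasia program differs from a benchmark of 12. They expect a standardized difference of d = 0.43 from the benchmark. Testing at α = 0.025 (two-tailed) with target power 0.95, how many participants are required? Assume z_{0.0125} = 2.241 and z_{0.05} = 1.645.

For a one-sample test: n = ((z_{α/2} + z_β) / d)².
z_{α/2} + z_β = 2.241 + 1.645 = 3.886.
n = (3.886 / 0.43)² = 9.037² = 81.67.
Round up.

n = 82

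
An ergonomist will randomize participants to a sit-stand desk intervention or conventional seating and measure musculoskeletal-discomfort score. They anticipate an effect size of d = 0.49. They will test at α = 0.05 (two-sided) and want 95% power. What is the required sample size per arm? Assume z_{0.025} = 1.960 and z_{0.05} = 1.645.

For two independent groups with equal n: n = 2·((z_{α/2} + z_β) / d)².
z_{α/2} + z_β = 1.960 + 1.645 = 3.605.
n = 2 × (3.605 / 0.49)² = 2 × 7.357² = 2 × 54.13 = 108.3.
Round up to the next whole participant.

n = 109 per group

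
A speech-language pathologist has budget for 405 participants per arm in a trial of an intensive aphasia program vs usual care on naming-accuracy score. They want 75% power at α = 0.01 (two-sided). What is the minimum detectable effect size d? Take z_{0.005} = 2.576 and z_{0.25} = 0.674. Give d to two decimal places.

d_min ≈ 0.23

For two independent groups of n = 405 each: d_min = (z_{α/2} + z_β)·√(2/n).
z-sum = 2.576 + 0.674 = 3.250.
d_min = 3.250 × √(2/405) = 3.250 × 0.0703 = 0.228.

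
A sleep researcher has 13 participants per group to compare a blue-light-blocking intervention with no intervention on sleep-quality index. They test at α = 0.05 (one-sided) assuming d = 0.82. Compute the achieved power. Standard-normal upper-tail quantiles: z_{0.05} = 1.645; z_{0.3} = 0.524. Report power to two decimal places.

power ≈ 0.67

For two equal groups, power = Φ(d·√(n/2) − z_{α}).
d·√(n/2) = 0.82 × √(13/2) = 0.82 × 2.550 = 2.091.
z_β = 2.091 − 1.645 = 0.446.
Power = Φ(0.446) = 0.672.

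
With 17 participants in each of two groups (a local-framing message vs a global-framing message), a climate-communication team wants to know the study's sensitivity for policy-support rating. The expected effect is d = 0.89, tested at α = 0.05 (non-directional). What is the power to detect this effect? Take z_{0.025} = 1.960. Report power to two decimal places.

For two equal groups, power = Φ(d·√(n/2) − z_{α/2}).
d·√(n/2) = 0.89 × √(17/2) = 0.89 × 2.915 = 2.595.
z_β = 2.595 − 1.960 = 0.635.
Power = Φ(0.635) = 0.737.

power ≈ 0.74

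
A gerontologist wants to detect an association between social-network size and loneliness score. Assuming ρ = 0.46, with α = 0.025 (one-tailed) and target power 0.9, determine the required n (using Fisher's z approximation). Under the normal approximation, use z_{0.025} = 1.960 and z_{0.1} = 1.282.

Fisher's z: C = ½·ln((1+r)/(1−r)) = ½·ln(2.7037) = 0.4973.
n = ((z_{α} + z_β)/C)² + 3.
(1.960 + 1.282) / 0.4973 = 3.242 / 0.4973 = 6.519.
n = 6.519² + 3 = 42.50 + 3 = 45.5.
Round up.

n = 46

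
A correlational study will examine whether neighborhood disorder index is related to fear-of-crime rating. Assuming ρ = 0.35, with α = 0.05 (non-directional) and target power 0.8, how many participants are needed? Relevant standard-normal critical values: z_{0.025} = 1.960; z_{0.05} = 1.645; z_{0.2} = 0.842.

Fisher's z: C = ½·ln((1+r)/(1−r)) = ½·ln(2.0769) = 0.3654.
n = ((z_{α/2} + z_β)/C)² + 3.
(1.960 + 0.842) / 0.3654 = 2.802 / 0.3654 = 7.668.
n = 7.668² + 3 = 58.80 + 3 = 61.8.
Round up.

n = 62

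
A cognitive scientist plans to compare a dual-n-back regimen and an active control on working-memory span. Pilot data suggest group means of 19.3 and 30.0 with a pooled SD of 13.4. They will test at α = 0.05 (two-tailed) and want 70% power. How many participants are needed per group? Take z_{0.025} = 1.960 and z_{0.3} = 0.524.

Cohen's d = |M₁ − M₂| / SD_pooled = |19.3 − 30.0| / 13.4 = 10.7 / 13.4 = 0.799.
For two independent groups with equal n: n = 2·((z_{α/2} + z_β) / d)².
z_{α/2} + z_β = 1.960 + 0.524 = 2.484.
n = 2 × (2.484 / 0.799)² = 2 × 3.109² = 2 × 9.67 = 19.3.
Round up to the next whole participant.

n = 20 per group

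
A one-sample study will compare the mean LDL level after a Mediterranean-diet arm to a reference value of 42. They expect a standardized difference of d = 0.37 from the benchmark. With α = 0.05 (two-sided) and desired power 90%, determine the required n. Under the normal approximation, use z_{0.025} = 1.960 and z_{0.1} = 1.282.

n = 77

For a one-sample test: n = ((z_{α/2} + z_β) / d)².
z_{α/2} + z_β = 1.960 + 1.282 = 3.242.
n = (3.242 / 0.37)² = 8.762² = 76.78.
Round up.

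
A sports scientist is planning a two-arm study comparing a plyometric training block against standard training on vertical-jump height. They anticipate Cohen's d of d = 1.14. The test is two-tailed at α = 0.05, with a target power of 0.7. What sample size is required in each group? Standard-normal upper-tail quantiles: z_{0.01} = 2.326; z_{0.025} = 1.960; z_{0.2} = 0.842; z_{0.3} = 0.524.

For two independent groups with equal n: n = 2·((z_{α/2} + z_β) / d)².
z_{α/2} + z_β = 1.960 + 0.524 = 2.484.
n = 2 × (2.484 / 1.14)² = 2 × 2.179² = 2 × 4.75 = 9.5.
Round up to the next whole participant.

n = 10 per group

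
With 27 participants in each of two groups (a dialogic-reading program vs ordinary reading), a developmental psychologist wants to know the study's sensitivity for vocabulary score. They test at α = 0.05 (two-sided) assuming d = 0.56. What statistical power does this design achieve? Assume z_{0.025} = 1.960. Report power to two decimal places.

power ≈ 0.54

For two equal groups, power = Φ(d·√(n/2) − z_{α/2}).
d·√(n/2) = 0.56 × √(27/2) = 0.56 × 3.674 = 2.058.
z_β = 2.058 − 1.960 = 0.098.
Power = Φ(0.098) = 0.539.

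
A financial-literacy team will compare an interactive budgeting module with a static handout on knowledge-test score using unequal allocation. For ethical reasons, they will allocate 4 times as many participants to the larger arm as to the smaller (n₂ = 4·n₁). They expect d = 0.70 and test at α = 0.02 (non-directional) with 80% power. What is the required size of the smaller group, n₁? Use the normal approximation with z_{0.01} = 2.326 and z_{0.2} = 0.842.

n₁ = 26

With allocation ratio k = n₂/n₁ = 4, Var(x̄₁−x̄₂) = σ²(1/n₁ + 1/(k·n₁)) = σ²·(k+1)/(k·n₁).
So n₁ = (1 + 1/k)·((z_{α/2} + z_β)/d)² = 1.250 × (3.168/0.70)².
n₁ = 1.250 × 20.48 = 25.6.
Round up: n₁ = 26, giving n₂ = 4 × 26 = 104.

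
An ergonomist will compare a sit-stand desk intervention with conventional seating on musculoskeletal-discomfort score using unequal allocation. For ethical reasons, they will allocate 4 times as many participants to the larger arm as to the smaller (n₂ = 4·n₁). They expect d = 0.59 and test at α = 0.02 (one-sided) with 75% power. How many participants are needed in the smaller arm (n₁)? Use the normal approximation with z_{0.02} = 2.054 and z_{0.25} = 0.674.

With allocation ratio k = n₂/n₁ = 4, Var(x̄₁−x̄₂) = σ²(1/n₁ + 1/(k·n₁)) = σ²·(k+1)/(k·n₁).
So n₁ = (1 + 1/k)·((z_{α} + z_β)/d)² = 1.250 × (2.728/0.59)².
n₁ = 1.250 × 21.38 = 26.7.
Round up: n₁ = 27, giving n₂ = 4 × 27 = 108.

n₁ = 27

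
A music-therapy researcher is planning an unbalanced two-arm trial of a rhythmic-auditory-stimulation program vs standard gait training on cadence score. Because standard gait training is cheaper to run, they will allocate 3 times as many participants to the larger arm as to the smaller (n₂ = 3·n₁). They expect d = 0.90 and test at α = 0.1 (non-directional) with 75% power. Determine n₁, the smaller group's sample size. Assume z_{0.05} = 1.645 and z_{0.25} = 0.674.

With allocation ratio k = n₂/n₁ = 3, Var(x̄₁−x̄₂) = σ²(1/n₁ + 1/(k·n₁)) = σ²·(k+1)/(k·n₁).
So n₁ = (1 + 1/k)·((z_{α/2} + z_β)/d)² = 1.333 × (2.319/0.90)².
n₁ = 1.333 × 6.64 = 8.9.
Round up: n₁ = 9, giving n₂ = 3 × 9 = 27.

n₁ = 9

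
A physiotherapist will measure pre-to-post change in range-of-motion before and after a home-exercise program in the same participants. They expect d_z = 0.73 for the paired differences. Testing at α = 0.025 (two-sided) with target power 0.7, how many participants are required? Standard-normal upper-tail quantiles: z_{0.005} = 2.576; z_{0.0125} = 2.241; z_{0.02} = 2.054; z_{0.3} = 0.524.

For a paired (one-sample on differences) test: n = ((z_{α/2} + z_β) / d)².
z_{α/2} + z_β = 2.241 + 0.524 = 2.765.
n = (2.765 / 0.73)² = 3.788² = 14.35.
Round up.

n = 15 pairs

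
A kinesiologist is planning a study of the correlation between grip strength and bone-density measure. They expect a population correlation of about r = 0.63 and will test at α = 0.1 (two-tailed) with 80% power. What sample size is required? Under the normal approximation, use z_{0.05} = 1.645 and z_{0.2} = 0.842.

Fisher's z: C = ½·ln((1+r)/(1−r)) = ½·ln(4.4054) = 0.7414.
n = ((z_{α/2} + z_β)/C)² + 3.
(1.645 + 0.842) / 0.7414 = 2.487 / 0.7414 = 3.354.
n = 3.354² + 3 = 11.25 + 3 = 14.3.
Round up.

n = 15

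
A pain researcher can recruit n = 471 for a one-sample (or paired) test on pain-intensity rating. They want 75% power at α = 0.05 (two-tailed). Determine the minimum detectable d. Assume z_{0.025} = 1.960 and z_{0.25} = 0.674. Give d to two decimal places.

d_min ≈ 0.12

For a single sample (or paired design) of n = 471: d_min = (z_{α/2} + z_β)/√n.
z-sum = 1.960 + 0.674 = 2.634.
d_min = 2.634 / √471 = 2.634 / 21.703 = 0.121.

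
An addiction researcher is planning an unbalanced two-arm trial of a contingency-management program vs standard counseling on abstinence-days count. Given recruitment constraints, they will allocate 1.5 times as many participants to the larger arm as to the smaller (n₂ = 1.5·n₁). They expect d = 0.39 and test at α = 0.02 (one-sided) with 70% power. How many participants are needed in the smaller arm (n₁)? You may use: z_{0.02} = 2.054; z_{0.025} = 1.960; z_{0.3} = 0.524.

With allocation ratio k = n₂/n₁ = 1.5, Var(x̄₁−x̄₂) = σ²(1/n₁ + 1/(k·n₁)) = σ²·(k+1)/(k·n₁).
So n₁ = (1 + 1/k)·((z_{α} + z_β)/d)² = 1.667 × (2.578/0.39)².
n₁ = 1.667 × 43.70 = 72.8.
Round up: n₁ = 73, giving n₂ = ⌈1.5 × 73⌉ = ⌈109.5⌉ = 110.

n₁ = 73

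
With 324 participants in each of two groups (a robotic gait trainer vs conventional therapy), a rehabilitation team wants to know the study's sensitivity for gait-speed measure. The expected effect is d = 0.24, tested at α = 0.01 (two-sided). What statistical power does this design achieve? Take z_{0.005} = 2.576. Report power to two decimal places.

power ≈ 0.68

For two equal groups, power = Φ(d·√(n/2) − z_{α/2}).
d·√(n/2) = 0.24 × √(324/2) = 0.24 × 12.728 = 3.055.
z_β = 3.055 − 2.576 = 0.479.
Power = Φ(0.479) = 0.684.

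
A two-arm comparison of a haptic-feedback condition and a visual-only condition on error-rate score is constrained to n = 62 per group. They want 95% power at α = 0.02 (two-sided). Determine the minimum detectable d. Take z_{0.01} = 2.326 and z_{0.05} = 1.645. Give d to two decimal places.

d_min ≈ 0.71

For two independent groups of n = 62 each: d_min = (z_{α/2} + z_β)·√(2/n).
z-sum = 2.326 + 1.645 = 3.971.
d_min = 3.971 × √(2/62) = 3.971 × 0.1796 = 0.713.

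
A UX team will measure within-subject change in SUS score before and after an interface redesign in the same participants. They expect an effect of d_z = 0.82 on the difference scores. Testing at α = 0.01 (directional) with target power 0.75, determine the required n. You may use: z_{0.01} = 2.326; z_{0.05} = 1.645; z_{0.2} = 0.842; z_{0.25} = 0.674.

n = 14 pairs

For a paired (one-sample on differences) test: n = ((z_{α} + z_β) / d)².
z_{α} + z_β = 2.326 + 0.674 = 3.000.
n = (3.000 / 0.82)² = 3.659² = 13.38.
Round up.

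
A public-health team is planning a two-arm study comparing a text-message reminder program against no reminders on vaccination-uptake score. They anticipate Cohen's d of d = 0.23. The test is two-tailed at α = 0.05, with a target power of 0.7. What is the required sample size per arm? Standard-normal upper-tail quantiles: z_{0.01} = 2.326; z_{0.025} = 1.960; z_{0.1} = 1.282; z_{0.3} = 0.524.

n = 234 per group

For two independent groups with equal n: n = 2·((z_{α/2} + z_β) / d)².
z_{α/2} + z_β = 1.960 + 0.524 = 2.484.
n = 2 × (2.484 / 0.23)² = 2 × 10.800² = 2 × 116.64 = 233.3.
Round up to the next whole participant.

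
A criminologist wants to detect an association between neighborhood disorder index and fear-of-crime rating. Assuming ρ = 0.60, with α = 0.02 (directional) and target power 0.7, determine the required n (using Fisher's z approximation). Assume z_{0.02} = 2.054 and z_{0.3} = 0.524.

Fisher's z: C = ½·ln((1+r)/(1−r)) = ½·ln(4.0000) = 0.6931.
n = ((z_{α} + z_β)/C)² + 3.
(2.054 + 0.524) / 0.6931 = 2.578 / 0.6931 = 3.720.
n = 3.720² + 3 = 13.83 + 3 = 16.8.
Round up.

n = 17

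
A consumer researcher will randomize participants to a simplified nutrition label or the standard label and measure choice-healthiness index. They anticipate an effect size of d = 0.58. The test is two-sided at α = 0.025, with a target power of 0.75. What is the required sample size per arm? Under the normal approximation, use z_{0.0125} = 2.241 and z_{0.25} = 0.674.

For two independent groups with equal n: n = 2·((z_{α/2} + z_β) / d)².
z_{α/2} + z_β = 2.241 + 0.674 = 2.915.
n = 2 × (2.915 / 0.58)² = 2 × 5.026² = 2 × 25.26 = 50.5.
Round up to the next whole participant.

n = 51 per group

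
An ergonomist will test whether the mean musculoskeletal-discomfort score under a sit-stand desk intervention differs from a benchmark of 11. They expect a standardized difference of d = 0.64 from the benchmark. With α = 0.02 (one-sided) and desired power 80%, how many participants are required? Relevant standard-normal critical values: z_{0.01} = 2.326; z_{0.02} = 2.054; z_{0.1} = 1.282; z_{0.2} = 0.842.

n = 21

For a one-sample test: n = ((z_{α} + z_β) / d)².
z_{α} + z_β = 2.054 + 0.842 = 2.896.
n = (2.896 / 0.64)² = 4.525² = 20.48.
Round up.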